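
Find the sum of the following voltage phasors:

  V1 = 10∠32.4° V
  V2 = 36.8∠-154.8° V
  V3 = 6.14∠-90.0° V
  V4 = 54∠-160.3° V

Step 1 — Convert each phasor to rectangular form:
  V1 = 10·(cos(32.4°) + j·sin(32.4°)) = 8.443 + j5.358 V
  V2 = 36.8·(cos(-154.8°) + j·sin(-154.8°)) = -33.3 - j15.67 V
  V3 = 6.14·(cos(-90.0°) + j·sin(-90.0°)) = 0 - j6.14 V
  V4 = 54·(cos(-160.3°) + j·sin(-160.3°)) = -50.84 - j18.2 V
Step 2 — Sum components: V_total = -75.69 - j34.65 V.
Step 3 — Convert to polar: |V_total| = 83.25 V, ∠V_total = -155.4°.

V_total = 83.25∠-155.4° V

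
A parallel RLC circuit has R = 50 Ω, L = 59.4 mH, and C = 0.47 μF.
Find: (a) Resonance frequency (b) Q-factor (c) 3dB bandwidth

Step 1 — Resonance: ω₀ = 1/√(LC) = 1/√(0.0594·4.7e-07) = 5985 rad/s.
Step 2 — f₀ = ω₀/(2π) = 952.5 Hz.
Step 3 — Parallel Q: Q = R/(ω₀L) = 50/(5985·0.0594) = 0.1406.
Step 4 — Bandwidth: Δω = ω₀/Q = 4.255e+04 rad/s; BW = Δω/(2π) = 6773 Hz.

(a) f₀ = 952.5 Hz  (b) Q = 0.1406  (c) BW = 6773 Hz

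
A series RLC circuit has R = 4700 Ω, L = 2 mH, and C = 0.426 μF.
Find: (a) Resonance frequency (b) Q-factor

Step 1 — Resonance condition Im(Z)=0 gives ω₀ = 1/√(LC).
Step 2 — ω₀ = 1/√(0.002·4.26e-07) = 3.426e+04 rad/s.
Step 3 — f₀ = ω₀/(2π) = 5453 Hz.
Step 4 — Series Q: Q = ω₀L/R = 3.426e+04·0.002/4700 = 0.01458.

(a) f₀ = 5453 Hz  (b) Q = 0.01458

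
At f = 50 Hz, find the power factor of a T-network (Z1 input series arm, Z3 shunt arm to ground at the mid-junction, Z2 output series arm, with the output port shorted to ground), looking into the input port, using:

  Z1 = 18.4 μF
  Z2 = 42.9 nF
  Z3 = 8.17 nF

Step 1 — Angular frequency: ω = 2π·f = 2π·50 = 314.2 rad/s.
Step 2 — Component impedances:
  Z1: Z = 1/(jωC) = -j/(ω·C) = 0 - j173 Ω
  Z2: Z = 1/(jωC) = -j/(ω·C) = 0 - j7.42e+04 Ω
  Z3: Z = 1/(jωC) = -j/(ω·C) = 0 - j3.896e+05 Ω
Step 3 — With the output port shorted to ground, the output series arm Z2 runs from the junction to ground; the shunt arm Z3 also runs from the junction to ground. They appear in parallel: Z3 || Z2 = 0 - j6.233e+04 Ω.
Step 4 — Series with input arm Z1: Z_in = Z1 + (Z3 || Z2) = 0 - j6.25e+04 Ω = 6.25e+04∠-90.0° Ω.
Step 5 — Power factor: PF = cos(φ) = Re(Z)/|Z| = 0/6.25e+04 = 0.
Step 6 — Type: Im(Z) = -6.25e+04 ⇒ leading (phase φ = -90.0°).

PF = 0 (leading, φ = -90.0°)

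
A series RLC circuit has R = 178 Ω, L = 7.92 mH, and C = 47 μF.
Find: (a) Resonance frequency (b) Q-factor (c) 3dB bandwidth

Step 1 — Resonance: ω₀ = 1/√(LC) = 1/√(0.00792·4.7e-05) = 1639 rad/s.
Step 2 — f₀ = ω₀/(2π) = 260.9 Hz.
Step 3 — Series Q: Q = ω₀L/R = 1639·0.00792/178 = 0.07293.
Step 4 — Bandwidth: Δω = ω₀/Q = 2.247e+04 rad/s; BW = Δω/(2π) = 3577 Hz.

(a) f₀ = 260.9 Hz  (b) Q = 0.07293  (c) BW = 3577 Hz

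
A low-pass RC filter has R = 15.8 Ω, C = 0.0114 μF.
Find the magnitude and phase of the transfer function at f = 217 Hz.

Step 1 — Angular frequency: ω = 2π·217 = 1363 rad/s.
Step 2 — Transfer function: H(jω) = 1/(1 + jωRC).
Step 3 — Denominator: 1 + jωRC = 1 + j·1363·15.8·1.14e-08 = 1 + j0.0002456.
Step 4 — H = 1 - j0.0002456.
Step 5 — Magnitude: |H| = 1 (-0.0 dB); phase: φ = -0.0°.

|H| = 1 (-0.0 dB), φ = -0.0°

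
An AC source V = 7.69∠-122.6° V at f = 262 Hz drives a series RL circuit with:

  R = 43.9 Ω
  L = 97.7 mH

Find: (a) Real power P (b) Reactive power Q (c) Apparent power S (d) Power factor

Step 1 — Angular frequency: ω = 2π·f = 2π·262 = 1646 rad/s.
Step 2 — Component impedances:
  R: Z = R = 43.9 Ω
  L: Z = jωL = j·1646·0.0977 = 0 + j160.8 Ω
Step 3 — Series combination: Z_total = R + L = 43.9 + j160.8 Ω = 166.7∠74.7° Ω.
Step 4 — Source phasor: V = 7.69∠-122.6° V = -4.143 - j6.478 V.
Step 5 — Current: I = V / Z = -0.04403 + j0.01374 A = 0.04613∠162.7° A.
Step 6 — Complex power: S = V·I* = 0.0934 + j0.3422 VA.
Step 7 — Real power: P = Re(S) = 0.0934 W.
Step 8 — Reactive power: Q = Im(S) = 0.3422 VAR.
Step 9 — Apparent power: |S| = 0.3547 VA.
Step 10 — Power factor: PF = P/|S| = 0.2633 (lagging).

(a) P = 0.0934 W  (b) Q = 0.3422 VAR  (c) S = 0.3547 VA  (d) PF = 0.2633 (lagging)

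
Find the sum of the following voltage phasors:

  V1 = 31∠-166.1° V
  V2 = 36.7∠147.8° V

Step 1 — Convert each phasor to rectangular form:
  V1 = 31·(cos(-166.1°) + j·sin(-166.1°)) = -30.09 - j7.447 V
  V2 = 36.7·(cos(147.8°) + j·sin(147.8°)) = -31.06 + j19.56 V
Step 2 — Sum components: V_total = -61.15 + j12.11 V.
Step 3 — Convert to polar: |V_total| = 62.34 V, ∠V_total = 168.8°.

V_total = 62.34∠168.8° V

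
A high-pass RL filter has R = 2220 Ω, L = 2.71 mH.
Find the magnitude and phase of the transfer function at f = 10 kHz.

Step 1 — Angular frequency: ω = 2π·1e+04 = 6.283e+04 rad/s.
Step 2 — Transfer function: H(jω) = jωL/(R + jωL).
Step 3 — Numerator jωL = j·170.3; denominator R + jωL = 2220 + j170.3.
Step 4 — H = 0.005849 + j0.07625.
Step 5 — Magnitude: |H| = 0.07648 (-22.3 dB); phase: φ = 85.6°.

|H| = 0.07648 (-22.3 dB), φ = 85.6°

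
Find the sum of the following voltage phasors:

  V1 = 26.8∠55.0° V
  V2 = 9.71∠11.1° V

Step 1 — Convert each phasor to rectangular form:
  V1 = 26.8·(cos(55.0°) + j·sin(55.0°)) = 15.37 + j21.95 V
  V2 = 9.71·(cos(11.1°) + j·sin(11.1°)) = 9.528 + j1.869 V
Step 2 — Sum components: V_total = 24.9 + j23.82 V.
Step 3 — Convert to polar: |V_total| = 34.46 V, ∠V_total = 43.7°.

V_total = 34.46∠43.7° V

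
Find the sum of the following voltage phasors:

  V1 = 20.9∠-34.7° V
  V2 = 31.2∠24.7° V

Step 1 — Convert each phasor to rectangular form:
  V1 = 20.9·(cos(-34.7°) + j·sin(-34.7°)) = 17.18 - j11.9 V
  V2 = 31.2·(cos(24.7°) + j·sin(24.7°)) = 28.35 + j13.04 V
Step 2 — Sum components: V_total = 45.53 + j1.14 V.
Step 3 — Convert to polar: |V_total| = 45.54 V, ∠V_total = 1.4°.

V_total = 45.54∠1.4° V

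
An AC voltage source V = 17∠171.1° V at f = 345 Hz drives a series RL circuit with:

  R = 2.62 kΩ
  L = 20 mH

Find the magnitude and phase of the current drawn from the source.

Step 1 — Angular frequency: ω = 2π·f = 2π·345 = 2168 rad/s.
Step 2 — Component impedances:
  R: Z = R = 2620 Ω
  L: Z = jωL = j·2168·0.02 = 0 + j43.35 Ω
Step 3 — Series combination: Z_total = R + L = 2620 + j43.35 Ω = 2620∠0.9° Ω.
Step 4 — Source phasor: V = 17∠171.1° V = -16.8 + j2.63 V.
Step 5 — Ohm's law: I = V / Z_total = (-16.8 + j2.63) / (2620 + j43.35) = -0.006392 + j0.00111 A.
Step 6 — Convert to polar: |I| = 0.006488 A, ∠I = 170.2°.

I = 0.006488∠170.2° A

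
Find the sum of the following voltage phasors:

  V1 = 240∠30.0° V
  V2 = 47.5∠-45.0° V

Step 1 — Convert each phasor to rectangular form:
  V1 = 240·(cos(30.0°) + j·sin(30.0°)) = 207.8 + j120 V
  V2 = 47.5·(cos(-45.0°) + j·sin(-45.0°)) = 33.59 - j33.59 V
Step 2 — Sum components: V_total = 241.4 + j86.41 V.
Step 3 — Convert to polar: |V_total| = 256.4 V, ∠V_total = 19.7°.

V_total = 256.4∠19.7° V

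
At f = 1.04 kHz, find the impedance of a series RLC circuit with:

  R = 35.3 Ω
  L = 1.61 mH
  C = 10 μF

Step 1 — Angular frequency: ω = 2π·f = 2π·1040 = 6535 rad/s.
Step 2 — Component impedances:
  R: Z = R = 35.3 Ω
  L: Z = jωL = j·6535·0.00161 = 0 + j10.52 Ω
  C: Z = 1/(jωC) = -j/(ω·C) = 0 - j15.3 Ω
Step 3 — Series combination: Z_total = R + L + C = 35.3 - j4.783 Ω = 35.62∠-7.7° Ω.

Z = 35.3 - j4.783 Ω = 35.62∠-7.7° Ω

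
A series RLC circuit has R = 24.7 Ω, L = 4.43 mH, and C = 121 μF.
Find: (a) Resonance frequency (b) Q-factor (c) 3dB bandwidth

Step 1 — Resonance condition Im(Z)=0 gives ω₀ = 1/√(LC).
Step 2 — ω₀ = 1/√(0.00443·0.000121) = 1366 rad/s.
Step 3 — f₀ = ω₀/(2π) = 217.4 Hz.
Step 4 — Series Q: Q = ω₀L/R = 1366·0.00443/24.7 = 0.245.
Step 5 — 3dB bandwidth: Δω = ω₀/Q = 5576 rad/s; BW = Δω/(2π) = 887.4 Hz.

(a) f₀ = 217.4 Hz  (b) Q = 0.245  (c) BW = 887.4 Hz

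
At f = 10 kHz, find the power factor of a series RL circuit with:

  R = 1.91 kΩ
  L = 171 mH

Step 1 — Angular frequency: ω = 2π·f = 2π·1e+04 = 6.283e+04 rad/s.
Step 2 — Component impedances:
  R: Z = R = 1910 Ω
  L: Z = jωL = j·6.283e+04·0.171 = 0 + j1.074e+04 Ω
Step 3 — Series combination: Z_total = R + L = 1910 + j1.074e+04 Ω = 1.091e+04∠79.9° Ω.
Step 4 — Power factor: PF = cos(φ) = Re(Z)/|Z| = 1910/10913 = 0.175.
Step 5 — Type: Im(Z) = 1.074e+04 ⇒ lagging (phase φ = 79.9°).

PF = 0.175 (lagging, φ = 79.9°)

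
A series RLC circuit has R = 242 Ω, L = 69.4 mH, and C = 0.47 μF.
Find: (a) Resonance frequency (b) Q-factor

Step 1 — Resonance condition Im(Z)=0 gives ω₀ = 1/√(LC).
Step 2 — ω₀ = 1/√(0.0694·4.7e-07) = 5537 rad/s.
Step 3 — f₀ = ω₀/(2π) = 881.2 Hz.
Step 4 — Series Q: Q = ω₀L/R = 5537·0.0694/242 = 1.588.

(a) f₀ = 881.2 Hz  (b) Q = 1.588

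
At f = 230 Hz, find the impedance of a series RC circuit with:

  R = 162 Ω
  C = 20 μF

Step 1 — Angular frequency: ω = 2π·f = 2π·230 = 1445 rad/s.
Step 2 — Component impedances:
  R: Z = R = 162 Ω
  C: Z = 1/(jωC) = -j/(ω·C) = 0 - j34.6 Ω
Step 3 — Series combination: Z_total = R + C = 162 - j34.6 Ω = 165.7∠-12.1° Ω.

Z = 162 - j34.6 Ω = 165.7∠-12.1° Ω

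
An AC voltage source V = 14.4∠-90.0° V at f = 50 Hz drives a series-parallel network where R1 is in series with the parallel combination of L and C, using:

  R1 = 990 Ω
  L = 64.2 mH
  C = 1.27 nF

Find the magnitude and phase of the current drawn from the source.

Step 1 — Angular frequency: ω = 2π·f = 2π·50 = 314.2 rad/s.
Step 2 — Component impedances:
  R1: Z = R = 990 Ω
  L: Z = jωL = j·314.2·0.0642 = 0 + j20.17 Ω
  C: Z = 1/(jωC) = -j/(ω·C) = 0 - j2.506e+06 Ω
Step 3 — Parallel branch: L || C = 1/(1/L + 1/C) = 0 + j20.17 Ω.
Step 4 — Series with R1: Z_total = R1 + (L || C) = 990 + j20.17 Ω = 990.2∠1.2° Ω.
Step 5 — Source phasor: V = 14.4∠-90.0° V = 0 - j14.4 V.
Step 6 — Ohm's law: I = V / Z_total = (0 - j14.4) / (990 + j20.17) = -0.0002962 - j0.01454 A.
Step 7 — Convert to polar: |I| = 0.01454 A, ∠I = -91.2°.

I = 0.01454∠-91.2° A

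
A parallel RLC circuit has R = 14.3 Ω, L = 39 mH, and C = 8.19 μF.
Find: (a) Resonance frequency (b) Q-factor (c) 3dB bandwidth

Step 1 — Resonance: ω₀ = 1/√(LC) = 1/√(0.039·8.19e-06) = 1769 rad/s.
Step 2 — f₀ = ω₀/(2π) = 281.6 Hz.
Step 3 — Parallel Q: Q = R/(ω₀L) = 14.3/(1769·0.039) = 0.2072.
Step 4 — Bandwidth: Δω = ω₀/Q = 8538 rad/s; BW = Δω/(2π) = 1359 Hz.

(a) f₀ = 281.6 Hz  (b) Q = 0.2072  (c) BW = 1359 Hz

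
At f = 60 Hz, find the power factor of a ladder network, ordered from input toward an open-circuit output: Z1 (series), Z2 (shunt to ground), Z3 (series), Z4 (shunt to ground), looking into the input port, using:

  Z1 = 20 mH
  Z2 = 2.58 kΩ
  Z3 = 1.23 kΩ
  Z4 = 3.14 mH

Step 1 — Angular frequency: ω = 2π·f = 2π·60 = 377 rad/s.
Step 2 — Component impedances:
  Z1: Z = jωL = j·377·0.02 = 0 + j7.54 Ω
  Z2: Z = R = 2580 Ω
  Z3: Z = R = 1230 Ω
  Z4: Z = jωL = j·377·0.00314 = 0 + j1.184 Ω
Step 3 — Ladder network (open output): work backward from the far end, alternating series and parallel combinations. Z_in = 832.9 + j8.083 Ω = 833∠0.6° Ω.
Step 4 — Power factor: PF = cos(φ) = Re(Z)/|Z| = 832.91/832.95 = 1.
Step 5 — Type: Im(Z) = 8.083 ⇒ lagging (phase φ = 0.6°).

PF = 1 (lagging, φ = 0.6°)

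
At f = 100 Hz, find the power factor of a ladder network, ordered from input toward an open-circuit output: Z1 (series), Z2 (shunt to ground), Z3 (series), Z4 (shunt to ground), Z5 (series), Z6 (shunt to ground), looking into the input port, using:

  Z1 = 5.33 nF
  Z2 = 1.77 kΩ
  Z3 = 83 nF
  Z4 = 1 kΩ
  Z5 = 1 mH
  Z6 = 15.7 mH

Step 1 — Angular frequency: ω = 2π·f = 2π·100 = 628.3 rad/s.
Step 2 — Component impedances:
  Z1: Z = 1/(jωC) = -j/(ω·C) = 0 - j2.986e+05 Ω
  Z2: Z = R = 1770 Ω
  Z3: Z = 1/(jωC) = -j/(ω·C) = 0 - j1.918e+04 Ω
  Z4: Z = R = 1000 Ω
  Z5: Z = jωL = j·628.3·0.001 = 0 + j0.6283 Ω
  Z6: Z = jωL = j·628.3·0.0157 = 0 + j9.865 Ω
Step 3 — Ladder network (open output): work backward from the far end, alternating series and parallel combinations. Z_in = 1755 - j2.988e+05 Ω = 2.988e+05∠-89.7° Ω.
Step 4 — Power factor: PF = cos(φ) = Re(Z)/|Z| = 1755/2.9877e+05 = 0.005874.
Step 5 — Type: Im(Z) = -2.988e+05 ⇒ leading (phase φ = -89.7°).

PF = 0.005874 (leading, φ = -89.7°)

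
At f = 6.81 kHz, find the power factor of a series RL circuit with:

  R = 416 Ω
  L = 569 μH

Step 1 — Angular frequency: ω = 2π·f = 2π·6810 = 4.279e+04 rad/s.
Step 2 — Component impedances:
  R: Z = R = 416 Ω
  L: Z = jωL = j·4.279e+04·0.000569 = 0 + j24.35 Ω
Step 3 — Series combination: Z_total = R + L = 416 + j24.35 Ω = 416.7∠3.3° Ω.
Step 4 — Power factor: PF = cos(φ) = Re(Z)/|Z| = 416/416.7 = 0.9983.
Step 5 — Type: Im(Z) = 24.35 ⇒ lagging (phase φ = 3.3°).

PF = 0.9983 (lagging, φ = 3.3°)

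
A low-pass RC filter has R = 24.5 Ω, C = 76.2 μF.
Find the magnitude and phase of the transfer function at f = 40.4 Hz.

Step 1 — Angular frequency: ω = 2π·40.4 = 253.8 rad/s.
Step 2 — Transfer function: H(jω) = 1/(1 + jωRC).
Step 3 — Denominator: 1 + jωRC = 1 + j·253.8·24.5·7.62e-05 = 1 + j0.4739.
Step 4 — H = 0.8166 - j0.387.
Step 5 — Magnitude: |H| = 0.9037 (-0.9 dB); phase: φ = -25.4°.

|H| = 0.9037 (-0.9 dB), φ = -25.4°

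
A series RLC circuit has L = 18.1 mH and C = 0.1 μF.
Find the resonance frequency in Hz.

Step 1 — Resonance condition Im(Z)=0 gives ω₀ = 1/√(LC).
Step 2 — ω₀ = 1/√(0.0181·1e-07) = 2.351e+04 rad/s.
Step 3 — f₀ = ω₀/(2π) = 3741 Hz.

f₀ = 3741 Hz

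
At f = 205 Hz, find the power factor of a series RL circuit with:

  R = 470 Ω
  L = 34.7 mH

Step 1 — Angular frequency: ω = 2π·f = 2π·205 = 1288 rad/s.
Step 2 — Component impedances:
  R: Z = R = 470 Ω
  L: Z = jωL = j·1288·0.0347 = 0 + j44.7 Ω
Step 3 — Series combination: Z_total = R + L = 470 + j44.7 Ω = 472.1∠5.4° Ω.
Step 4 — Power factor: PF = cos(φ) = Re(Z)/|Z| = 470/472.12 = 0.9955.
Step 5 — Type: Im(Z) = 44.7 ⇒ lagging (phase φ = 5.4°).

PF = 0.9955 (lagging, φ = 5.4°)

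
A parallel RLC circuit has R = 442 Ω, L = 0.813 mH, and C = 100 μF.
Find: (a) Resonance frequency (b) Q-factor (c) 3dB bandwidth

Step 1 — Resonance: ω₀ = 1/√(LC) = 1/√(0.000813·0.0001) = 3507 rad/s.
Step 2 — f₀ = ω₀/(2π) = 558.2 Hz.
Step 3 — Parallel Q: Q = R/(ω₀L) = 442/(3507·0.000813) = 155.
Step 4 — Bandwidth: Δω = ω₀/Q = 22.62 rad/s; BW = Δω/(2π) = 3.601 Hz.

(a) f₀ = 558.2 Hz  (b) Q = 155  (c) BW = 3.601 Hz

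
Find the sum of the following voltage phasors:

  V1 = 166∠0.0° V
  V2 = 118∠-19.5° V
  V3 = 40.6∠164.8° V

Step 1 — Convert each phasor to rectangular form:
  V1 = 166·(cos(0.0°) + j·sin(0.0°)) = 166 V
  V2 = 118·(cos(-19.5°) + j·sin(-19.5°)) = 111.2 - j39.39 V
  V3 = 40.6·(cos(164.8°) + j·sin(164.8°)) = -39.18 + j10.64 V
Step 2 — Sum components: V_total = 238.1 - j28.74 V.
Step 3 — Convert to polar: |V_total| = 239.8 V, ∠V_total = -6.9°.

V_total = 239.8∠-6.9° V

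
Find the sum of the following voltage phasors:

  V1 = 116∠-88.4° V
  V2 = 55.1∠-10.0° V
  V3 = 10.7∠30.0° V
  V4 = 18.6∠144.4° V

Step 1 — Convert each phasor to rectangular form:
  V1 = 116·(cos(-88.4°) + j·sin(-88.4°)) = 3.239 - j116 V
  V2 = 55.1·(cos(-10.0°) + j·sin(-10.0°)) = 54.26 - j9.568 V
  V3 = 10.7·(cos(30.0°) + j·sin(30.0°)) = 9.266 + j5.35 V
  V4 = 18.6·(cos(144.4°) + j·sin(144.4°)) = -15.12 + j10.83 V
Step 2 — Sum components: V_total = 51.64 - j109.3 V.
Step 3 — Convert to polar: |V_total| = 120.9 V, ∠V_total = -64.7°.

V_total = 120.9∠-64.7° V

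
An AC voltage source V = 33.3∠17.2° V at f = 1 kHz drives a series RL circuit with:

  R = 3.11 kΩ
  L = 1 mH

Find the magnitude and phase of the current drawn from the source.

Step 1 — Angular frequency: ω = 2π·f = 2π·1000 = 6283 rad/s.
Step 2 — Component impedances:
  R: Z = R = 3110 Ω
  L: Z = jωL = j·6283·0.001 = 0 + j6.283 Ω
Step 3 — Series combination: Z_total = R + L = 3110 + j6.283 Ω = 3110∠0.1° Ω.
Step 4 — Source phasor: V = 33.3∠17.2° V = 31.81 + j9.847 V.
Step 5 — Ohm's law: I = V / Z_total = (31.81 + j9.847) / (3110 + j6.283) = 0.01023 + j0.003146 A.
Step 6 — Convert to polar: |I| = 0.01071 A, ∠I = 17.1°.

I = 0.01071∠17.1° A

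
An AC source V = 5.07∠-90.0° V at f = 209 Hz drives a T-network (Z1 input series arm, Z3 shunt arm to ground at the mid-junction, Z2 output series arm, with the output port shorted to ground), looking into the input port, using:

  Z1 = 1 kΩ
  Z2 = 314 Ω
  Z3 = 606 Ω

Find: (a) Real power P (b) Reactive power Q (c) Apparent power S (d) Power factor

Step 1 — Angular frequency: ω = 2π·f = 2π·209 = 1313 rad/s.
Step 2 — Component impedances:
  Z1: Z = R = 1000 Ω
  Z2: Z = R = 314 Ω
  Z3: Z = R = 606 Ω
Step 3 — With the output port shorted to ground, the output series arm Z2 runs from the junction to ground; the shunt arm Z3 also runs from the junction to ground. They appear in parallel: Z3 || Z2 = 206.8 Ω.
Step 4 — Series with input arm Z1: Z_in = Z1 + (Z3 || Z2) = 1207 Ω = 1207∠0.0° Ω.
Step 5 — Source phasor: V = 5.07∠-90.0° V = 0 - j5.07 V.
Step 6 — Current: I = V / Z = 0 - j0.004201 A = 0.004201∠-90.0° A.
Step 7 — Complex power: S = V·I* = 0.0213 VA.
Step 8 — Real power: P = Re(S) = 0.0213 W.
Step 9 — Reactive power: Q = Im(S) = 0 VAR.
Step 10 — Apparent power: |S| = 0.0213 VA.
Step 11 — Power factor: PF = P/|S| = 1 (unity).

(a) P = 0.0213 W  (b) Q = 0 VAR  (c) S = 0.0213 VA  (d) PF = 1 (unity)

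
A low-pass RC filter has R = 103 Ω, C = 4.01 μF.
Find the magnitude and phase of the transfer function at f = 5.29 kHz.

Step 1 — Angular frequency: ω = 2π·5290 = 3.324e+04 rad/s.
Step 2 — Transfer function: H(jω) = 1/(1 + jωRC).
Step 3 — Denominator: 1 + jωRC = 1 + j·3.324e+04·103·4.01e-06 = 1 + j13.73.
Step 4 — H = 0.005278 - j0.07246.
Step 5 — Magnitude: |H| = 0.07265 (-22.8 dB); phase: φ = -85.8°.

|H| = 0.07265 (-22.8 dB), φ = -85.8°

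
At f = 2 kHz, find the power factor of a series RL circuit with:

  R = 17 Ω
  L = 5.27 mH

Step 1 — Angular frequency: ω = 2π·f = 2π·2000 = 1.257e+04 rad/s.
Step 2 — Component impedances:
  R: Z = R = 17 Ω
  L: Z = jωL = j·1.257e+04·0.00527 = 0 + j66.22 Ω
Step 3 — Series combination: Z_total = R + L = 17 + j66.22 Ω = 68.37∠75.6° Ω.
Step 4 — Power factor: PF = cos(φ) = Re(Z)/|Z| = 17/68.37 = 0.2486.
Step 5 — Type: Im(Z) = 66.22 ⇒ lagging (phase φ = 75.6°).

PF = 0.2486 (lagging, φ = 75.6°)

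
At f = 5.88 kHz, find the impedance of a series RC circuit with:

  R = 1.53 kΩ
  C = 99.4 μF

Step 1 — Angular frequency: ω = 2π·f = 2π·5880 = 3.695e+04 rad/s.
Step 2 — Component impedances:
  R: Z = R = 1530 Ω
  C: Z = 1/(jωC) = -j/(ω·C) = 0 - j0.2723 Ω
Step 3 — Series combination: Z_total = R + C = 1530 - j0.2723 Ω = 1530∠-0.0° Ω.

Z = 1530 - j0.2723 Ω = 1530∠-0.0° Ω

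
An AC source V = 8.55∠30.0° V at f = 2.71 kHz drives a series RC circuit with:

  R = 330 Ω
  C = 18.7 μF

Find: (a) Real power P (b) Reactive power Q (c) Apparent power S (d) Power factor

Step 1 — Angular frequency: ω = 2π·f = 2π·2710 = 1.703e+04 rad/s.
Step 2 — Component impedances:
  R: Z = R = 330 Ω
  C: Z = 1/(jωC) = -j/(ω·C) = 0 - j3.141 Ω
Step 3 — Series combination: Z_total = R + C = 330 - j3.141 Ω = 330∠-0.5° Ω.
Step 4 — Source phasor: V = 8.55∠30.0° V = 7.405 + j4.275 V.
Step 5 — Current: I = V / Z = 0.02231 + j0.01317 A = 0.02591∠30.5° A.
Step 6 — Complex power: S = V·I* = 0.2215 - j0.002108 VA.
Step 7 — Real power: P = Re(S) = 0.2215 W.
Step 8 — Reactive power: Q = Im(S) = -0.002108 VAR.
Step 9 — Apparent power: |S| = 0.2215 VA.
Step 10 — Power factor: PF = P/|S| = 1 (leading).

(a) P = 0.2215 W  (b) Q = -0.002108 VAR  (c) S = 0.2215 VA  (d) PF = 1 (leading)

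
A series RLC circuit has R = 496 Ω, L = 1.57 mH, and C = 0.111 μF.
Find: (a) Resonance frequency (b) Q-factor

Step 1 — Resonance condition Im(Z)=0 gives ω₀ = 1/√(LC).
Step 2 — ω₀ = 1/√(0.00157·1.11e-07) = 7.575e+04 rad/s.
Step 3 — f₀ = ω₀/(2π) = 1.206e+04 Hz.
Step 4 — Series Q: Q = ω₀L/R = 7.575e+04·0.00157/496 = 0.2398.

(a) f₀ = 1.206e+04 Hz  (b) Q = 0.2398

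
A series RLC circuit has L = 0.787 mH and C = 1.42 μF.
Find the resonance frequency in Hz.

Step 1 — Resonance condition Im(Z)=0 gives ω₀ = 1/√(LC).
Step 2 — ω₀ = 1/√(0.000787·1.42e-06) = 2.991e+04 rad/s.
Step 3 — f₀ = ω₀/(2π) = 4761 Hz.

f₀ = 4761 Hz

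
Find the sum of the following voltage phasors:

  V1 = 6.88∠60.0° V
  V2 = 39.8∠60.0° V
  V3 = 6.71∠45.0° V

Step 1 — Convert each phasor to rectangular form:
  V1 = 6.88·(cos(60.0°) + j·sin(60.0°)) = 3.44 + j5.958 V
  V2 = 39.8·(cos(60.0°) + j·sin(60.0°)) = 19.9 + j34.47 V
  V3 = 6.71·(cos(45.0°) + j·sin(45.0°)) = 4.745 + j4.745 V
Step 2 — Sum components: V_total = 28.08 + j45.17 V.
Step 3 — Convert to polar: |V_total| = 53.19 V, ∠V_total = 58.1°.

V_total = 53.19∠58.1° V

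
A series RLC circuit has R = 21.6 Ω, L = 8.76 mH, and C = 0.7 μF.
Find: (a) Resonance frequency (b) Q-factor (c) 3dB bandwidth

Step 1 — Resonance condition Im(Z)=0 gives ω₀ = 1/√(LC).
Step 2 — ω₀ = 1/√(0.00876·7e-07) = 1.277e+04 rad/s.
Step 3 — f₀ = ω₀/(2π) = 2032 Hz.
Step 4 — Series Q: Q = ω₀L/R = 1.277e+04·0.00876/21.6 = 5.179.
Step 5 — 3dB bandwidth: Δω = ω₀/Q = 2466 rad/s; BW = Δω/(2π) = 392.4 Hz.

(a) f₀ = 2032 Hz  (b) Q = 5.179  (c) BW = 392.4 Hz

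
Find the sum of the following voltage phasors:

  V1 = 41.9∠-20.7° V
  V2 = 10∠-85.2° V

Step 1 — Convert each phasor to rectangular form:
  V1 = 41.9·(cos(-20.7°) + j·sin(-20.7°)) = 39.2 - j14.81 V
  V2 = 10·(cos(-85.2°) + j·sin(-85.2°)) = 0.8368 - j9.965 V
Step 2 — Sum components: V_total = 40.03 - j24.78 V.
Step 3 — Convert to polar: |V_total| = 47.08 V, ∠V_total = -31.8°.

V_total = 47.08∠-31.8° V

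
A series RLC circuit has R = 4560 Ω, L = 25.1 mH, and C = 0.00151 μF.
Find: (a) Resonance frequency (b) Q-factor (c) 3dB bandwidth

Step 1 — Resonance: ω₀ = 1/√(LC) = 1/√(0.0251·1.51e-09) = 1.624e+05 rad/s.
Step 2 — f₀ = ω₀/(2π) = 2.585e+04 Hz.
Step 3 — Series Q: Q = ω₀L/R = 1.624e+05·0.0251/4560 = 0.8941.
Step 4 — Bandwidth: Δω = ω₀/Q = 1.817e+05 rad/s; BW = Δω/(2π) = 2.891e+04 Hz.

(a) f₀ = 2.585e+04 Hz  (b) Q = 0.8941  (c) BW = 2.891e+04 Hz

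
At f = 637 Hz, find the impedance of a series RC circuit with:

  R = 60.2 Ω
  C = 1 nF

Step 1 — Angular frequency: ω = 2π·f = 2π·637 = 4002 rad/s.
Step 2 — Component impedances:
  R: Z = R = 60.2 Ω
  C: Z = 1/(jωC) = -j/(ω·C) = 0 - j2.499e+05 Ω
Step 3 — Series combination: Z_total = R + C = 60.2 - j2.499e+05 Ω = 2.499e+05∠-90.0° Ω.

Z = 60.2 - j2.499e+05 Ω = 2.499e+05∠-90.0° Ω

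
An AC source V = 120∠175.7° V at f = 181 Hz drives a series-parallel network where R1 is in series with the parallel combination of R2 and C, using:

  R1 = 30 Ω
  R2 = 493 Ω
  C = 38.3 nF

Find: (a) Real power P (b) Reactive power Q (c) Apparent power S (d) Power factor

Step 1 — Angular frequency: ω = 2π·f = 2π·181 = 1137 rad/s.
Step 2 — Component impedances:
  R1: Z = R = 30 Ω
  R2: Z = R = 493 Ω
  C: Z = 1/(jωC) = -j/(ω·C) = 0 - j2.296e+04 Ω
Step 3 — Parallel branch: R2 || C = 1/(1/R2 + 1/C) = 492.8 - j10.58 Ω.
Step 4 — Series with R1: Z_total = R1 + (R2 || C) = 522.8 - j10.58 Ω = 522.9∠-1.2° Ω.
Step 5 — Source phasor: V = 120∠175.7° V = -119.7 + j8.997 V.
Step 6 — Current: I = V / Z = -0.2292 + j0.01257 A = 0.2295∠176.9° A.
Step 7 — Complex power: S = V·I* = 27.53 - j0.5573 VA.
Step 8 — Real power: P = Re(S) = 27.53 W.
Step 9 — Reactive power: Q = Im(S) = -0.5573 VAR.
Step 10 — Apparent power: |S| = 27.54 VA.
Step 11 — Power factor: PF = P/|S| = 0.9998 (leading).

(a) P = 27.53 W  (b) Q = -0.5573 VAR  (c) S = 27.54 VA  (d) PF = 0.9998 (leading)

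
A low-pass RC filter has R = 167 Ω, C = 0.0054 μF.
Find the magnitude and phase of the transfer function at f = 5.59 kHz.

Step 1 — Angular frequency: ω = 2π·5590 = 3.512e+04 rad/s.
Step 2 — Transfer function: H(jω) = 1/(1 + jωRC).
Step 3 — Denominator: 1 + jωRC = 1 + j·3.512e+04·167·5.4e-09 = 1 + j0.03167.
Step 4 — H = 0.999 - j0.03164.
Step 5 — Magnitude: |H| = 0.9995 (-0.0 dB); phase: φ = -1.8°.

|H| = 0.9995 (-0.0 dB), φ = -1.8°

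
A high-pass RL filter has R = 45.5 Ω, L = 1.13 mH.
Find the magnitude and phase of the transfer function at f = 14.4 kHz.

Step 1 — Angular frequency: ω = 2π·1.44e+04 = 9.048e+04 rad/s.
Step 2 — Transfer function: H(jω) = jωL/(R + jωL).
Step 3 — Numerator jωL = j·102.2; denominator R + jωL = 45.5 + j102.2.
Step 4 — H = 0.8347 + j0.3715.
Step 5 — Magnitude: |H| = 0.9136 (-0.8 dB); phase: φ = 24.0°.

|H| = 0.9136 (-0.8 dB), φ = 24.0°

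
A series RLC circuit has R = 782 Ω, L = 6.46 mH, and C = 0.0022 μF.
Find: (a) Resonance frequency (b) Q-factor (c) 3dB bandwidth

Step 1 — Resonance: ω₀ = 1/√(LC) = 1/√(0.00646·2.2e-09) = 2.653e+05 rad/s.
Step 2 — f₀ = ω₀/(2π) = 4.222e+04 Hz.
Step 3 — Series Q: Q = ω₀L/R = 2.653e+05·0.00646/782 = 2.191.
Step 4 — Bandwidth: Δω = ω₀/Q = 1.211e+05 rad/s; BW = Δω/(2π) = 1.927e+04 Hz.

(a) f₀ = 4.222e+04 Hz  (b) Q = 2.191  (c) BW = 1.927e+04 Hz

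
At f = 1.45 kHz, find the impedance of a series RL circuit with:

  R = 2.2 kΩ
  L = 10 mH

Step 1 — Angular frequency: ω = 2π·f = 2π·1450 = 9111 rad/s.
Step 2 — Component impedances:
  R: Z = R = 2200 Ω
  L: Z = jωL = j·9111·0.01 = 0 + j91.11 Ω
Step 3 — Series combination: Z_total = R + L = 2200 + j91.11 Ω = 2202∠2.4° Ω.

Z = 2200 + j91.11 Ω = 2202∠2.4° Ω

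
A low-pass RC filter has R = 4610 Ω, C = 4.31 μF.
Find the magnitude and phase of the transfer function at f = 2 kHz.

Step 1 — Angular frequency: ω = 2π·2000 = 1.257e+04 rad/s.
Step 2 — Transfer function: H(jω) = 1/(1 + jωRC).
Step 3 — Denominator: 1 + jωRC = 1 + j·1.257e+04·4610·4.31e-06 = 1 + j249.7.
Step 4 — H = 1.604e-05 - j0.004005.
Step 5 — Magnitude: |H| = 0.004005 (-47.9 dB); phase: φ = -89.8°.

|H| = 0.004005 (-47.9 dB), φ = -89.8°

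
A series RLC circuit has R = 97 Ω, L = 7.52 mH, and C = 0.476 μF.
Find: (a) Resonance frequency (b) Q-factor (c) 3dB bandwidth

Step 1 — Resonance condition Im(Z)=0 gives ω₀ = 1/√(LC).
Step 2 — ω₀ = 1/√(0.00752·4.76e-07) = 1.671e+04 rad/s.
Step 3 — f₀ = ω₀/(2π) = 2660 Hz.
Step 4 — Series Q: Q = ω₀L/R = 1.671e+04·0.00752/97 = 1.296.
Step 5 — 3dB bandwidth: Δω = ω₀/Q = 1.29e+04 rad/s; BW = Δω/(2π) = 2053 Hz.

(a) f₀ = 2660 Hz  (b) Q = 1.296  (c) BW = 2053 Hz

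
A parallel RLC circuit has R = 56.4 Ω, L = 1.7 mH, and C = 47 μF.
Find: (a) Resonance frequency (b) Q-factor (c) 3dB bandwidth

Step 1 — Resonance: ω₀ = 1/√(LC) = 1/√(0.0017·4.7e-05) = 3538 rad/s.
Step 2 — f₀ = ω₀/(2π) = 563 Hz.
Step 3 — Parallel Q: Q = R/(ω₀L) = 56.4/(3538·0.0017) = 9.378.
Step 4 — Bandwidth: Δω = ω₀/Q = 377.2 rad/s; BW = Δω/(2π) = 60.04 Hz.

(a) f₀ = 563 Hz  (b) Q = 9.378  (c) BW = 60.04 Hz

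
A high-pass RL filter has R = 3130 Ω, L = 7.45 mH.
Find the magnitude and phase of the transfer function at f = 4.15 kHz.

Step 1 — Angular frequency: ω = 2π·4150 = 2.608e+04 rad/s.
Step 2 — Transfer function: H(jω) = jωL/(R + jωL).
Step 3 — Numerator jωL = j·194.3; denominator R + jωL = 3130 + j194.3.
Step 4 — H = 0.003837 + j0.06183.
Step 5 — Magnitude: |H| = 0.06194 (-24.2 dB); phase: φ = 86.4°.

|H| = 0.06194 (-24.2 dB), φ = 86.4°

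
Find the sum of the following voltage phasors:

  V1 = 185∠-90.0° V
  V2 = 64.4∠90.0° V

Step 1 — Convert each phasor to rectangular form:
  V1 = 185·(cos(-90.0°) + j·sin(-90.0°)) = 0 - j185 V
  V2 = 64.4·(cos(90.0°) + j·sin(90.0°)) = 0 + j64.4 V
Step 2 — Sum components: V_total = 0 - j120.6 V.
Step 3 — Convert to polar: |V_total| = 120.6 V, ∠V_total = -90.0°.

V_total = 120.6∠-90.0° V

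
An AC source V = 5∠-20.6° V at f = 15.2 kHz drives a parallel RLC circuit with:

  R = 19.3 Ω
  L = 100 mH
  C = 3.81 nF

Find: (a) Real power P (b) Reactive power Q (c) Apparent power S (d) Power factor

Step 1 — Angular frequency: ω = 2π·f = 2π·1.52e+04 = 9.55e+04 rad/s.
Step 2 — Component impedances:
  R: Z = R = 19.3 Ω
  L: Z = jωL = j·9.55e+04·0.1 = 0 + j9550 Ω
  C: Z = 1/(jωC) = -j/(ω·C) = 0 - j2748 Ω
Step 3 — Parallel combination: 1/Z_total = 1/R + 1/L + 1/C; Z_total = 19.3 - j0.09653 Ω = 19.3∠-0.3° Ω.
Step 4 — Source phasor: V = 5∠-20.6° V = 4.68 - j1.759 V.
Step 5 — Current: I = V / Z = 0.243 - j0.08994 A = 0.2591∠-20.3° A.
Step 6 — Complex power: S = V·I* = 1.295 - j0.006479 VA.
Step 7 — Real power: P = Re(S) = 1.295 W.
Step 8 — Reactive power: Q = Im(S) = -0.006479 VAR.
Step 9 — Apparent power: |S| = 1.295 VA.
Step 10 — Power factor: PF = P/|S| = 1 (leading).

(a) P = 1.295 W  (b) Q = -0.006479 VAR  (c) S = 1.295 VA  (d) PF = 1 (leading)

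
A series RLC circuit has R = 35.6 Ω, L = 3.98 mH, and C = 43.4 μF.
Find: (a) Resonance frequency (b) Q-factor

Step 1 — Resonance condition Im(Z)=0 gives ω₀ = 1/√(LC).
Step 2 — ω₀ = 1/√(0.00398·4.34e-05) = 2406 rad/s.
Step 3 — f₀ = ω₀/(2π) = 382.9 Hz.
Step 4 — Series Q: Q = ω₀L/R = 2406·0.00398/35.6 = 0.269.

(a) f₀ = 382.9 Hz  (b) Q = 0.269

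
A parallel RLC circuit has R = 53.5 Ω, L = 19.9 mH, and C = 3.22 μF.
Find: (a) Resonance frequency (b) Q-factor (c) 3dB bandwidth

Step 1 — Resonance: ω₀ = 1/√(LC) = 1/√(0.0199·3.22e-06) = 3950 rad/s.
Step 2 — f₀ = ω₀/(2π) = 628.7 Hz.
Step 3 — Parallel Q: Q = R/(ω₀L) = 53.5/(3950·0.0199) = 0.6805.
Step 4 — Bandwidth: Δω = ω₀/Q = 5805 rad/s; BW = Δω/(2π) = 923.9 Hz.

(a) f₀ = 628.7 Hz  (b) Q = 0.6805  (c) BW = 923.9 Hz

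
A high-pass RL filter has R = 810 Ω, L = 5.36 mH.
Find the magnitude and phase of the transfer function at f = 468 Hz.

Step 1 — Angular frequency: ω = 2π·468 = 2941 rad/s.
Step 2 — Transfer function: H(jω) = jωL/(R + jωL).
Step 3 — Numerator jωL = j·15.76; denominator R + jωL = 810 + j15.76.
Step 4 — H = 0.0003785 + j0.01945.
Step 5 — Magnitude: |H| = 0.01945 (-34.2 dB); phase: φ = 88.9°.

|H| = 0.01945 (-34.2 dB), φ = 88.9°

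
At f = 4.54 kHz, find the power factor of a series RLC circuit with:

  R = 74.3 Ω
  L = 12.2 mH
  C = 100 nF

Step 1 — Angular frequency: ω = 2π·f = 2π·4540 = 2.853e+04 rad/s.
Step 2 — Component impedances:
  R: Z = R = 74.3 Ω
  L: Z = jωL = j·2.853e+04·0.0122 = 0 + j348 Ω
  C: Z = 1/(jωC) = -j/(ω·C) = 0 - j350.6 Ω
Step 3 — Series combination: Z_total = R + L + C = 74.3 - j2.548 Ω = 74.34∠-2.0° Ω.
Step 4 — Power factor: PF = cos(φ) = Re(Z)/|Z| = 74.3/74.344 = 0.9994.
Step 5 — Type: Im(Z) = -2.548 ⇒ leading (phase φ = -2.0°).

PF = 0.9994 (leading, φ = -2.0°)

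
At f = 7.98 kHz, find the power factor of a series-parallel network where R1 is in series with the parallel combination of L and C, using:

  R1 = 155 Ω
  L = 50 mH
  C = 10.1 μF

Step 1 — Angular frequency: ω = 2π·f = 2π·7980 = 5.014e+04 rad/s.
Step 2 — Component impedances:
  R1: Z = R = 155 Ω
  L: Z = jωL = j·5.014e+04·0.05 = 0 + j2507 Ω
  C: Z = 1/(jωC) = -j/(ω·C) = 0 - j1.975 Ω
Step 3 — Parallel branch: L || C = 1/(1/L + 1/C) = 0 - j1.976 Ω.
Step 4 — Series with R1: Z_total = R1 + (L || C) = 155 - j1.976 Ω = 155∠-0.7° Ω.
Step 5 — Power factor: PF = cos(φ) = Re(Z)/|Z| = 155/155.01 = 0.9999.
Step 6 — Type: Im(Z) = -1.976 ⇒ leading (phase φ = -0.7°).

PF = 0.9999 (leading, φ = -0.7°)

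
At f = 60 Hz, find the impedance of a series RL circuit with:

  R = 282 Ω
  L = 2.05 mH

Step 1 — Angular frequency: ω = 2π·f = 2π·60 = 377 rad/s.
Step 2 — Component impedances:
  R: Z = R = 282 Ω
  L: Z = jωL = j·377·0.00205 = 0 + j0.7728 Ω
Step 3 — Series combination: Z_total = R + L = 282 + j0.7728 Ω = 282∠0.2° Ω.

Z = 282 + j0.7728 Ω = 282∠0.2° Ω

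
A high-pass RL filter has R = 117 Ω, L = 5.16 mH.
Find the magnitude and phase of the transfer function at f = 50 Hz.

Step 1 — Angular frequency: ω = 2π·50 = 314.2 rad/s.
Step 2 — Transfer function: H(jω) = jωL/(R + jωL).
Step 3 — Numerator jωL = j·1.621; denominator R + jωL = 117 + j1.621.
Step 4 — H = 0.0001919 + j0.01385.
Step 5 — Magnitude: |H| = 0.01385 (-37.2 dB); phase: φ = 89.2°.

|H| = 0.01385 (-37.2 dB), φ = 89.2°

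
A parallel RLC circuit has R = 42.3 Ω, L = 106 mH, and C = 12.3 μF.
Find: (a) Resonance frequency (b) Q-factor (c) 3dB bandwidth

Step 1 — Resonance: ω₀ = 1/√(LC) = 1/√(0.106·1.23e-05) = 875.8 rad/s.
Step 2 — f₀ = ω₀/(2π) = 139.4 Hz.
Step 3 — Parallel Q: Q = R/(ω₀L) = 42.3/(875.8·0.106) = 0.4557.
Step 4 — Bandwidth: Δω = ω₀/Q = 1922 rad/s; BW = Δω/(2π) = 305.9 Hz.

(a) f₀ = 139.4 Hz  (b) Q = 0.4557  (c) BW = 305.9 Hz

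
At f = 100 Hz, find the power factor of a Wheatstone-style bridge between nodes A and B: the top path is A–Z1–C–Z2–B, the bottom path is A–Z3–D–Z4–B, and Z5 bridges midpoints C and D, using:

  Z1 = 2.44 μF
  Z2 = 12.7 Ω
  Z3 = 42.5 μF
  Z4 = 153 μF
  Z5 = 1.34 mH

Step 1 — Angular frequency: ω = 2π·f = 2π·100 = 628.3 rad/s.
Step 2 — Component impedances:
  Z1: Z = 1/(jωC) = -j/(ω·C) = 0 - j652.3 Ω
  Z2: Z = R = 12.7 Ω
  Z3: Z = 1/(jωC) = -j/(ω·C) = 0 - j37.45 Ω
  Z4: Z = 1/(jωC) = -j/(ω·C) = 0 - j10.4 Ω
  Z5: Z = jωL = j·628.3·0.00134 = 0 + j0.8419 Ω
Step 3 — Bridge requires nodal analysis (the Z5 bridge couples midpoints C and D, so the two paths cannot be reduced to a simple series/parallel combination). Setting node B to ground and injecting 1 A at node A, the 3-node admittance system at A, C, D solves to V_A = Z_AB = 5.391 - j41.76 Ω = 42.1∠-82.6° Ω.
Step 4 — Power factor: PF = cos(φ) = Re(Z)/|Z| = 5.3911/42.103 = 0.128.
Step 5 — Type: Im(Z) = -41.76 ⇒ leading (phase φ = -82.6°).

PF = 0.128 (leading, φ = -82.6°)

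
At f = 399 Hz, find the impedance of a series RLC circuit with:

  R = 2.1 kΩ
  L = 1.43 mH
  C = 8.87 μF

Step 1 — Angular frequency: ω = 2π·f = 2π·399 = 2507 rad/s.
Step 2 — Component impedances:
  R: Z = R = 2100 Ω
  L: Z = jωL = j·2507·0.00143 = 0 + j3.585 Ω
  C: Z = 1/(jωC) = -j/(ω·C) = 0 - j44.97 Ω
Step 3 — Series combination: Z_total = R + L + C = 2100 - j41.39 Ω = 2100∠-1.1° Ω.

Z = 2100 - j41.39 Ω = 2100∠-1.1° Ω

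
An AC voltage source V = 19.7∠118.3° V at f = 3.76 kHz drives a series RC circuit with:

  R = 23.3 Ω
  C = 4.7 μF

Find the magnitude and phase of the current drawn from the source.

Step 1 — Angular frequency: ω = 2π·f = 2π·3760 = 2.362e+04 rad/s.
Step 2 — Component impedances:
  R: Z = R = 23.3 Ω
  C: Z = 1/(jωC) = -j/(ω·C) = 0 - j9.006 Ω
Step 3 — Series combination: Z_total = R + C = 23.3 - j9.006 Ω = 24.98∠-21.1° Ω.
Step 4 — Source phasor: V = 19.7∠118.3° V = -9.34 + j17.35 V.
Step 5 — Ohm's law: I = V / Z_total = (-9.34 + j17.35) / (23.3 - j9.006) = -0.5991 + j0.5129 A.
Step 6 — Convert to polar: |I| = 0.7886 A, ∠I = 139.4°.

I = 0.7886∠139.4° A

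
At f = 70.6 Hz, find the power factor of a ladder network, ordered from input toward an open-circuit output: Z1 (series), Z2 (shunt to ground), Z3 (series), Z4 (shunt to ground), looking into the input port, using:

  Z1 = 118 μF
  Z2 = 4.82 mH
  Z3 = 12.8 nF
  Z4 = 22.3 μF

Step 1 — Angular frequency: ω = 2π·f = 2π·70.6 = 443.6 rad/s.
Step 2 — Component impedances:
  Z1: Z = 1/(jωC) = -j/(ω·C) = 0 - j19.1 Ω
  Z2: Z = jωL = j·443.6·0.00482 = 0 + j2.138 Ω
  Z3: Z = 1/(jωC) = -j/(ω·C) = 0 - j1.761e+05 Ω
  Z4: Z = 1/(jωC) = -j/(ω·C) = 0 - j101.1 Ω
Step 3 — Ladder network (open output): work backward from the far end, alternating series and parallel combinations. Z_in = 0 - j16.97 Ω = 16.97∠-90.0° Ω.
Step 4 — Power factor: PF = cos(φ) = Re(Z)/|Z| = 0/16.97 = 0.
Step 5 — Type: Im(Z) = -16.97 ⇒ leading (phase φ = -90.0°).

PF = 0 (leading, φ = -90.0°)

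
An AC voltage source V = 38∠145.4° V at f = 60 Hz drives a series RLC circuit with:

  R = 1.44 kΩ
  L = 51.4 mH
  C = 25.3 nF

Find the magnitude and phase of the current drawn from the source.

Step 1 — Angular frequency: ω = 2π·f = 2π·60 = 377 rad/s.
Step 2 — Component impedances:
  R: Z = R = 1440 Ω
  L: Z = jωL = j·377·0.0514 = 0 + j19.38 Ω
  C: Z = 1/(jωC) = -j/(ω·C) = 0 - j1.048e+05 Ω
Step 3 — Series combination: Z_total = R + L + C = 1440 - j1.048e+05 Ω = 1.048e+05∠-89.2° Ω.
Step 4 — Source phasor: V = 38∠145.4° V = -31.28 + j21.58 V.
Step 5 — Ohm's law: I = V / Z_total = (-31.28 + j21.58) / (1440 - j1.048e+05) = -0.0002099 - j0.0002955 A.
Step 6 — Convert to polar: |I| = 0.0003625 A, ∠I = -125.4°.

I = 0.0003625∠-125.4° A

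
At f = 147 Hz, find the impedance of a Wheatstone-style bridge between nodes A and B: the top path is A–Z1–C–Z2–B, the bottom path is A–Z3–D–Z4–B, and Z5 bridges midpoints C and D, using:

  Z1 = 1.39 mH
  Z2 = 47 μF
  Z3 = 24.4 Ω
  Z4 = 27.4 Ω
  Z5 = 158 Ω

Step 1 — Angular frequency: ω = 2π·f = 2π·147 = 923.6 rad/s.
Step 2 — Component impedances:
  Z1: Z = jωL = j·923.6·0.00139 = 0 + j1.284 Ω
  Z2: Z = 1/(jωC) = -j/(ω·C) = 0 - j23.04 Ω
  Z3: Z = R = 24.4 Ω
  Z4: Z = R = 27.4 Ω
  Z5: Z = R = 158 Ω
Step 3 — Bridge requires nodal analysis (the Z5 bridge couples midpoints C and D, so the two paths cannot be reduced to a simple series/parallel combination). Setting node B to ground and injecting 1 A at node A, the 3-node admittance system at A, C, D solves to V_A = Z_AB = 8.212 - j18.02 Ω = 19.8∠-65.5° Ω.

Z = 8.212 - j18.02 Ω = 19.8∠-65.5° Ω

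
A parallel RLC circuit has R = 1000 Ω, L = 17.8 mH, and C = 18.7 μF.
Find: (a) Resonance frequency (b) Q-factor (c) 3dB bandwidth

Step 1 — Resonance: ω₀ = 1/√(LC) = 1/√(0.0178·1.87e-05) = 1733 rad/s.
Step 2 — f₀ = ω₀/(2π) = 275.9 Hz.
Step 3 — Parallel Q: Q = R/(ω₀L) = 1000/(1733·0.0178) = 32.41.
Step 4 — Bandwidth: Δω = ω₀/Q = 53.48 rad/s; BW = Δω/(2π) = 8.511 Hz.

(a) f₀ = 275.9 Hz  (b) Q = 32.41  (c) BW = 8.511 Hz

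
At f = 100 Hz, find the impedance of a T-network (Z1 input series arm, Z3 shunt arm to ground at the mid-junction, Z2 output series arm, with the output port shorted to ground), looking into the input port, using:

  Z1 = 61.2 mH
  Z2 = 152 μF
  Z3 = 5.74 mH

Step 1 — Angular frequency: ω = 2π·f = 2π·100 = 628.3 rad/s.
Step 2 — Component impedances:
  Z1: Z = jωL = j·628.3·0.0612 = 0 + j38.45 Ω
  Z2: Z = 1/(jωC) = -j/(ω·C) = 0 - j10.47 Ω
  Z3: Z = jωL = j·628.3·0.00574 = 0 + j3.607 Ω
Step 3 — With the output port shorted to ground, the output series arm Z2 runs from the junction to ground; the shunt arm Z3 also runs from the junction to ground. They appear in parallel: Z3 || Z2 = 0 + j5.501 Ω.
Step 4 — Series with input arm Z1: Z_in = Z1 + (Z3 || Z2) = 0 + j43.95 Ω = 43.95∠90.0° Ω.

Z = 0 + j43.95 Ω = 43.95∠90.0° Ω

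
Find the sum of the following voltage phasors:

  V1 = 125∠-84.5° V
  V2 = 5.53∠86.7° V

Step 1 — Convert each phasor to rectangular form:
  V1 = 125·(cos(-84.5°) + j·sin(-84.5°)) = 11.98 - j124.4 V
  V2 = 5.53·(cos(86.7°) + j·sin(86.7°)) = 0.3183 + j5.521 V
Step 2 — Sum components: V_total = 12.3 - j118.9 V.
Step 3 — Convert to polar: |V_total| = 119.5 V, ∠V_total = -84.1°.

V_total = 119.5∠-84.1° V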